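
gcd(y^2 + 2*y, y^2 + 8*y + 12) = y + 2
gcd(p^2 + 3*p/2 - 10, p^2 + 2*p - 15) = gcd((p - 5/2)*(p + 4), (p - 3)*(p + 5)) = 1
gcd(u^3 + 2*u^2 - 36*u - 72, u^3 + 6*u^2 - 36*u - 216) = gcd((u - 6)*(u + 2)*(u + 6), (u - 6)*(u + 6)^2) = u^2 - 36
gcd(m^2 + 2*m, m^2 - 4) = m + 2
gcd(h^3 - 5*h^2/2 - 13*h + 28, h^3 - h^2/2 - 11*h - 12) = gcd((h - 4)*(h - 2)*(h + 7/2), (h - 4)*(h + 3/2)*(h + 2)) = h - 4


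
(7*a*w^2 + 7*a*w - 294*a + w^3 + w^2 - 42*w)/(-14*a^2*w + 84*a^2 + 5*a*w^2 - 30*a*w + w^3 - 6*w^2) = (w + 7)/(-2*a + w)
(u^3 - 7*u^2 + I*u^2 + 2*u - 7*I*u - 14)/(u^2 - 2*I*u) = (u^3 + u^2*(-7 + I) + u*(2 - 7*I) - 14)/(u*(u - 2*I))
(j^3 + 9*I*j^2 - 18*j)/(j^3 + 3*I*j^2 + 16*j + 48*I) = j*(j + 6*I)/(j^2 + 16)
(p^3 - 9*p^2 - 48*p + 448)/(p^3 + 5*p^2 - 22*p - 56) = (p^2 - 16*p + 64)/(p^2 - 2*p - 8)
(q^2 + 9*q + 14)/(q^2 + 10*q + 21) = (q + 2)/(q + 3)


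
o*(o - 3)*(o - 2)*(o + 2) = o^4 - 3*o^3 - 4*o^2 + 12*o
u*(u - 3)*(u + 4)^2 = u^4 + 5*u^3 - 8*u^2 - 48*u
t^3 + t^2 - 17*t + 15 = (t - 3)*(t - 1)*(t + 5)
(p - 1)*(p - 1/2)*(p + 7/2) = p^3 + 2*p^2 - 19*p/4 + 7/4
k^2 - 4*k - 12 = (k - 6)*(k + 2)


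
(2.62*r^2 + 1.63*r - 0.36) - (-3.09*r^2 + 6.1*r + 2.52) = 5.71*r^2 - 4.47*r - 2.88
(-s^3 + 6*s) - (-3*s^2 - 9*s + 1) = -s^3 + 3*s^2 + 15*s - 1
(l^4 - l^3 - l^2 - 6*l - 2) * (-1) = -l^4 + l^3 + l^2 + 6*l + 2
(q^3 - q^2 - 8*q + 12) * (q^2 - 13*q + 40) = q^5 - 14*q^4 + 45*q^3 + 76*q^2 - 476*q + 480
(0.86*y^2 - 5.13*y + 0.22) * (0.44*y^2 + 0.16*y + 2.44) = 0.3784*y^4 - 2.1196*y^3 + 1.3744*y^2 - 12.482*y + 0.5368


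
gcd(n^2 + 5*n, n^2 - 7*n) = n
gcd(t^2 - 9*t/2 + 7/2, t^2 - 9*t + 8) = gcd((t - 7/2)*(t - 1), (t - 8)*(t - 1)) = t - 1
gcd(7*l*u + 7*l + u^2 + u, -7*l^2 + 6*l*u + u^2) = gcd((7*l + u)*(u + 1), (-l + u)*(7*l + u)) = 7*l + u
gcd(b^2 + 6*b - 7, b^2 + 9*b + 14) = b + 7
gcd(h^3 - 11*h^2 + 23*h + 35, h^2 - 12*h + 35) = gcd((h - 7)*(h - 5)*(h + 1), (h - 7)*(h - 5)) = h^2 - 12*h + 35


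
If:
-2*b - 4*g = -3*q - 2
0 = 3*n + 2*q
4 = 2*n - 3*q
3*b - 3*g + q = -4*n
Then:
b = -55/117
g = 5/117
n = 8/13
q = -12/13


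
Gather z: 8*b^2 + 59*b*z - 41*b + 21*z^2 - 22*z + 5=8*b^2 - 41*b + 21*z^2 + z*(59*b - 22) + 5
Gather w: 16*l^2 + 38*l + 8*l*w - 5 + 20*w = 16*l^2 + 38*l + w*(8*l + 20) - 5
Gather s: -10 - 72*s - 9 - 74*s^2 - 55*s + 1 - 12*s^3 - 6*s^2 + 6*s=-12*s^3 - 80*s^2 - 121*s - 18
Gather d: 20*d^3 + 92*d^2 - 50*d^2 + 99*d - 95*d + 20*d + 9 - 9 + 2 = 20*d^3 + 42*d^2 + 24*d + 2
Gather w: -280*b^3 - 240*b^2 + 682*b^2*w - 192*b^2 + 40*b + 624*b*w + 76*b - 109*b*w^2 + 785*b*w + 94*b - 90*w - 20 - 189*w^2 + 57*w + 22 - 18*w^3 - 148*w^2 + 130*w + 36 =-280*b^3 - 432*b^2 + 210*b - 18*w^3 + w^2*(-109*b - 337) + w*(682*b^2 + 1409*b + 97) + 38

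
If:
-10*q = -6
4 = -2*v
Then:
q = 3/5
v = -2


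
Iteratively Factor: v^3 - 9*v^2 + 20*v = (v)*(v^2 - 9*v + 20) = v*(v - 5)*(v - 4)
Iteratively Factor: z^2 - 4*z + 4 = (z - 2)*(z - 2)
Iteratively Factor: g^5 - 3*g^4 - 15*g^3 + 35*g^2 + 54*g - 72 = (g - 3)*(g^4 - 15*g^2 - 10*g + 24) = (g - 3)*(g - 1)*(g^3 + g^2 - 14*g - 24) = (g - 4)*(g - 3)*(g - 1)*(g^2 + 5*g + 6) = (g - 4)*(g - 3)*(g - 1)*(g + 3)*(g + 2)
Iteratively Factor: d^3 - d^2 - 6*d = (d - 3)*(d^2 + 2*d) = (d - 3)*(d + 2)*(d)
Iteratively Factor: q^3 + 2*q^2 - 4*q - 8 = (q + 2)*(q^2 - 4) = (q + 2)^2*(q - 2)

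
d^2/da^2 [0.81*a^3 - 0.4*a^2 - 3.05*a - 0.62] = 4.86*a - 0.8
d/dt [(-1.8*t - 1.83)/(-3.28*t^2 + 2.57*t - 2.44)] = (-5.904*t^2 - 12.0048*t + 9.0951)/(10.7584*t^4 - 16.8592*t^3 + 22.6113*t^2 - 12.5416*t + 5.9536)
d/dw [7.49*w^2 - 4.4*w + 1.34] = 14.98*w - 4.4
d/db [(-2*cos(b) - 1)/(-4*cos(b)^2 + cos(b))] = (8*sin(b) - sin(b)/cos(b)^2 + 8*tan(b))/(4*cos(b) - 1)^2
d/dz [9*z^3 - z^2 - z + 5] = 27*z^2 - 2*z - 1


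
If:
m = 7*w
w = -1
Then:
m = -7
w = -1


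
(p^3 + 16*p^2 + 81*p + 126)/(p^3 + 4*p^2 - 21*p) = (p^2 + 9*p + 18)/(p*(p - 3))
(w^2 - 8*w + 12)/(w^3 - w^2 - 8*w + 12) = (w - 6)/(w^2 + w - 6)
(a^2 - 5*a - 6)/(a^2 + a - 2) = (a^2 - 5*a - 6)/(a^2 + a - 2)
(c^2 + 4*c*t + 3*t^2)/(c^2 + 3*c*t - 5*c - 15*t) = (c + t)/(c - 5)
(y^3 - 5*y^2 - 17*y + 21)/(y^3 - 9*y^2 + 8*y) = (y^2 - 4*y - 21)/(y*(y - 8))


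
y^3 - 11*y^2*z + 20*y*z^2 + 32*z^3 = (y - 8*z)*(y - 4*z)*(y + z)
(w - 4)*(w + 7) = w^2 + 3*w - 28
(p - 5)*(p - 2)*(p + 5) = p^3 - 2*p^2 - 25*p + 50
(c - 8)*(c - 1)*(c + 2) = c^3 - 7*c^2 - 10*c + 16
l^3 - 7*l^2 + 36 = (l - 6)*(l - 3)*(l + 2)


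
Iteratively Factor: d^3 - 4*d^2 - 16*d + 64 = (d + 4)*(d^2 - 8*d + 16) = (d - 4)*(d + 4)*(d - 4)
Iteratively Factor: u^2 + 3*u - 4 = (u - 1)*(u + 4)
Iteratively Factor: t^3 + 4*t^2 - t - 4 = (t + 1)*(t^2 + 3*t - 4) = (t - 1)*(t + 1)*(t + 4)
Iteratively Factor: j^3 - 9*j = (j - 3)*(j^2 + 3*j) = (j - 3)*(j + 3)*(j)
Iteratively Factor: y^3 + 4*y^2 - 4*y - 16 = (y - 2)*(y^2 + 6*y + 8) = (y - 2)*(y + 4)*(y + 2)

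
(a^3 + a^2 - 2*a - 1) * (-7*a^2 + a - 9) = -7*a^5 - 6*a^4 + 6*a^3 - 4*a^2 + 17*a + 9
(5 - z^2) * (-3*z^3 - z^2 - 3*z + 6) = 3*z^5 + z^4 - 12*z^3 - 11*z^2 - 15*z + 30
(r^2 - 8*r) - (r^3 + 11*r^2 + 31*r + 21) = -r^3 - 10*r^2 - 39*r - 21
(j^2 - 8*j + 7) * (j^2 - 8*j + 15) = j^4 - 16*j^3 + 86*j^2 - 176*j + 105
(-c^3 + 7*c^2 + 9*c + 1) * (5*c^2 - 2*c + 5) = -5*c^5 + 37*c^4 + 26*c^3 + 22*c^2 + 43*c + 5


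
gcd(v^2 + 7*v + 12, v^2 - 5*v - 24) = v + 3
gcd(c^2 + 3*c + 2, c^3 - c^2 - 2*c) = c + 1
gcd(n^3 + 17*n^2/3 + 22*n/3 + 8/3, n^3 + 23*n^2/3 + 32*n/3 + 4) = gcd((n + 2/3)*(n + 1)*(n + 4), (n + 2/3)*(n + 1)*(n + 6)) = n^2 + 5*n/3 + 2/3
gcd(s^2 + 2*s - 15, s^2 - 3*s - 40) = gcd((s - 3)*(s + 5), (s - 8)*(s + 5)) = s + 5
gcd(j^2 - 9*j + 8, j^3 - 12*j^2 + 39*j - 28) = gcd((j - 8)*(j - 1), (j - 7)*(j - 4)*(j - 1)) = j - 1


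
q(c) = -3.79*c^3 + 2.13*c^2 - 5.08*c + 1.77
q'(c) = -11.37*c^2 + 4.26*c - 5.08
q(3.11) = -107.43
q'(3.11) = -101.80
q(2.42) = -51.76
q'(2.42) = -61.36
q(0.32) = 0.24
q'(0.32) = -4.88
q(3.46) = -147.30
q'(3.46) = -126.46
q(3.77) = -190.19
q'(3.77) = -150.62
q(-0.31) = 3.66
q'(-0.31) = -7.49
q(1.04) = -5.47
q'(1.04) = -12.95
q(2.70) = -71.02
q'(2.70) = -76.47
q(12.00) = -6301.59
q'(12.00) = -1591.24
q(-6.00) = 927.57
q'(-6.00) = -439.96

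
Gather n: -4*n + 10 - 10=-4*n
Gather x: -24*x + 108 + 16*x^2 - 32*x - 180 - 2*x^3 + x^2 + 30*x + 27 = -2*x^3 + 17*x^2 - 26*x - 45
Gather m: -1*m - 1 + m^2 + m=m^2 - 1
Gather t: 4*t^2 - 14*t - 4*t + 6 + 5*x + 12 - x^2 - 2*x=4*t^2 - 18*t - x^2 + 3*x + 18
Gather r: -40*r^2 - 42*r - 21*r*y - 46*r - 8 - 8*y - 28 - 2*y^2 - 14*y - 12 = -40*r^2 + r*(-21*y - 88) - 2*y^2 - 22*y - 48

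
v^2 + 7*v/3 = v*(v + 7/3)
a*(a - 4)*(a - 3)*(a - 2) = a^4 - 9*a^3 + 26*a^2 - 24*a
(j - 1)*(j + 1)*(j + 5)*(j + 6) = j^4 + 11*j^3 + 29*j^2 - 11*j - 30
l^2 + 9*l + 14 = (l + 2)*(l + 7)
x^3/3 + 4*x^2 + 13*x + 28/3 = (x/3 + 1/3)*(x + 4)*(x + 7)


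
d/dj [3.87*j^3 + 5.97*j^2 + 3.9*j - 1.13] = 11.61*j^2 + 11.94*j + 3.9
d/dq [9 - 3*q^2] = -6*q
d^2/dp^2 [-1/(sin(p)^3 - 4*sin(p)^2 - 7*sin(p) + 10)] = (9*sin(p)^5 - 35*sin(p)^4 + 3*sin(p)^3 + 61*sin(p)^2 + 216*sin(p) + 178)/((sin(p) - 5)^3*(sin(p) - 1)^2*(sin(p) + 2)^3)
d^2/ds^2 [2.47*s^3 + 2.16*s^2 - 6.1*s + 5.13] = 14.82*s + 4.32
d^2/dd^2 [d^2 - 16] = 2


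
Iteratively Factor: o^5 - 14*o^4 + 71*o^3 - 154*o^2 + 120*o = (o - 3)*(o^4 - 11*o^3 + 38*o^2 - 40*o) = (o - 4)*(o - 3)*(o^3 - 7*o^2 + 10*o) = (o - 5)*(o - 4)*(o - 3)*(o^2 - 2*o) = (o - 5)*(o - 4)*(o - 3)*(o - 2)*(o)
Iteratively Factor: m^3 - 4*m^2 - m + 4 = (m - 4)*(m^2 - 1) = (m - 4)*(m + 1)*(m - 1)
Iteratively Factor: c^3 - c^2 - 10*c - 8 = (c + 1)*(c^2 - 2*c - 8) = (c - 4)*(c + 1)*(c + 2)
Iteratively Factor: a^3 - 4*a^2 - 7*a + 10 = (a + 2)*(a^2 - 6*a + 5) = (a - 5)*(a + 2)*(a - 1)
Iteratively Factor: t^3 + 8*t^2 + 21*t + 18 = (t + 3)*(t^2 + 5*t + 6) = (t + 2)*(t + 3)*(t + 3)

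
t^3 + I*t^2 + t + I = (t - I)*(t + I)^2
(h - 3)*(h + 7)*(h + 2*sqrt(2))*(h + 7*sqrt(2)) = h^4 + 4*h^3 + 9*sqrt(2)*h^3 + 7*h^2 + 36*sqrt(2)*h^2 - 189*sqrt(2)*h + 112*h - 588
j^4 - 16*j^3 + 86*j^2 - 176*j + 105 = (j - 7)*(j - 5)*(j - 3)*(j - 1)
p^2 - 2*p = p*(p - 2)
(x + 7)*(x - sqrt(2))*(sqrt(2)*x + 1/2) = sqrt(2)*x^3 - 3*x^2/2 + 7*sqrt(2)*x^2 - 21*x/2 - sqrt(2)*x/2 - 7*sqrt(2)/2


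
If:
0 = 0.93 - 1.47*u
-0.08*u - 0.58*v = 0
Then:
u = 0.63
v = -0.09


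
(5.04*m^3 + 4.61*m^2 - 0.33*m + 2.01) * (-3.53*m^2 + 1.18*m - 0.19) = -17.7912*m^5 - 10.3261*m^4 + 5.6471*m^3 - 8.3606*m^2 + 2.4345*m - 0.3819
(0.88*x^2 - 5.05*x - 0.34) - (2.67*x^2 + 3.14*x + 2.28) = -1.79*x^2 - 8.19*x - 2.62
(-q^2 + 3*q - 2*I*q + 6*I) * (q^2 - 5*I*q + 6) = -q^4 + 3*q^3 + 3*I*q^3 - 16*q^2 - 9*I*q^2 + 48*q - 12*I*q + 36*I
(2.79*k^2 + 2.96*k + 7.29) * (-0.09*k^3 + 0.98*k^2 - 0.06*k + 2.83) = -0.2511*k^5 + 2.4678*k^4 + 2.0773*k^3 + 14.8623*k^2 + 7.9394*k + 20.6307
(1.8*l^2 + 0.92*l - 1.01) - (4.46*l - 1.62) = 1.8*l^2 - 3.54*l + 0.61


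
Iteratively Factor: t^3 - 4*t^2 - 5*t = (t + 1)*(t^2 - 5*t) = (t - 5)*(t + 1)*(t)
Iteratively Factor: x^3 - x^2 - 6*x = (x)*(x^2 - x - 6) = x*(x + 2)*(x - 3)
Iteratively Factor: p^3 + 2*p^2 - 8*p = (p)*(p^2 + 2*p - 8) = p*(p - 2)*(p + 4)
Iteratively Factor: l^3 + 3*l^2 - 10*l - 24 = (l + 4)*(l^2 - l - 6) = (l - 3)*(l + 4)*(l + 2)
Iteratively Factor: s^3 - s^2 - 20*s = (s - 5)*(s^2 + 4*s) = (s - 5)*(s + 4)*(s)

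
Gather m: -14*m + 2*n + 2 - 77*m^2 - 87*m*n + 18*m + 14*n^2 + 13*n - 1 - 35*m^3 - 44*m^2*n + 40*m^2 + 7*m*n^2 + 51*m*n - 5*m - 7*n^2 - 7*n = -35*m^3 + m^2*(-44*n - 37) + m*(7*n^2 - 36*n - 1) + 7*n^2 + 8*n + 1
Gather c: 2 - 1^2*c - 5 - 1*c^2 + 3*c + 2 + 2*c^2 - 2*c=c^2 - 1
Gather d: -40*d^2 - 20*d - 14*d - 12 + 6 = -40*d^2 - 34*d - 6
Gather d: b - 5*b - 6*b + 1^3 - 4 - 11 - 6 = -10*b - 20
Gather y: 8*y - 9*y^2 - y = -9*y^2 + 7*y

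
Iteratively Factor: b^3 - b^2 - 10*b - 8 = (b + 1)*(b^2 - 2*b - 8) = (b - 4)*(b + 1)*(b + 2)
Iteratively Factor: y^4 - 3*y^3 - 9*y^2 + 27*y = (y)*(y^3 - 3*y^2 - 9*y + 27) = y*(y - 3)*(y^2 - 9) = y*(y - 3)*(y + 3)*(y - 3)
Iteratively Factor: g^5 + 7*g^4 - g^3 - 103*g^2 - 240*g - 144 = (g + 3)*(g^4 + 4*g^3 - 13*g^2 - 64*g - 48) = (g - 4)*(g + 3)*(g^3 + 8*g^2 + 19*g + 12) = (g - 4)*(g + 3)^2*(g^2 + 5*g + 4) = (g - 4)*(g + 3)^2*(g + 4)*(g + 1)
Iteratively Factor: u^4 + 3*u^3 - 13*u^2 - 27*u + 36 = (u - 1)*(u^3 + 4*u^2 - 9*u - 36) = (u - 3)*(u - 1)*(u^2 + 7*u + 12) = (u - 3)*(u - 1)*(u + 3)*(u + 4)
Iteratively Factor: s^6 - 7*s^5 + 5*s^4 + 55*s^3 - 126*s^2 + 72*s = (s)*(s^5 - 7*s^4 + 5*s^3 + 55*s^2 - 126*s + 72) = s*(s - 4)*(s^4 - 3*s^3 - 7*s^2 + 27*s - 18) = s*(s - 4)*(s - 3)*(s^3 - 7*s + 6) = s*(s - 4)*(s - 3)*(s + 3)*(s^2 - 3*s + 2) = s*(s - 4)*(s - 3)*(s - 2)*(s + 3)*(s - 1)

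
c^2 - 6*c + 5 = (c - 5)*(c - 1)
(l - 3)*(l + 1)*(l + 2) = l^3 - 7*l - 6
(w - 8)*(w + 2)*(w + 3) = w^3 - 3*w^2 - 34*w - 48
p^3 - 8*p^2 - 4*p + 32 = (p - 8)*(p - 2)*(p + 2)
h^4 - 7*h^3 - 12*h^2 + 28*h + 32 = (h - 8)*(h - 2)*(h + 1)*(h + 2)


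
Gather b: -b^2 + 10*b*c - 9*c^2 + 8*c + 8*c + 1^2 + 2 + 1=-b^2 + 10*b*c - 9*c^2 + 16*c + 4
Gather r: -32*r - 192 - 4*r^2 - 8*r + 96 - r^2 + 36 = -5*r^2 - 40*r - 60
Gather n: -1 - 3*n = -3*n - 1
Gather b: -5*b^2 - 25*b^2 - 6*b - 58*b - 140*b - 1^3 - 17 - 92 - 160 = -30*b^2 - 204*b - 270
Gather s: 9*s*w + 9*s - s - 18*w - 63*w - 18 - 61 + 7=s*(9*w + 8) - 81*w - 72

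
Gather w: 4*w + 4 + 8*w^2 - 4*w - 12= 8*w^2 - 8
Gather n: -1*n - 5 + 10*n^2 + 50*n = 10*n^2 + 49*n - 5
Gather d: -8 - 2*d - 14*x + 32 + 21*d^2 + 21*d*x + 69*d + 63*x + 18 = 21*d^2 + d*(21*x + 67) + 49*x + 42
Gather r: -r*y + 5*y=-r*y + 5*y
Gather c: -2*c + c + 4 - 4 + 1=1 - c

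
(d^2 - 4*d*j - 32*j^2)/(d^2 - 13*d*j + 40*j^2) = (d + 4*j)/(d - 5*j)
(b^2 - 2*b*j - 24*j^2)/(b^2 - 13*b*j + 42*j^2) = (b + 4*j)/(b - 7*j)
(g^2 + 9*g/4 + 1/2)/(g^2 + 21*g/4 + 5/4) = (g + 2)/(g + 5)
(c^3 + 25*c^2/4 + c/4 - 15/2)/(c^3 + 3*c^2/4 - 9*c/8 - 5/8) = 2*(c + 6)/(2*c + 1)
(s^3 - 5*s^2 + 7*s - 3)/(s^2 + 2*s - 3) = (s^2 - 4*s + 3)/(s + 3)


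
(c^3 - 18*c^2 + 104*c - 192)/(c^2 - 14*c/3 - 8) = 3*(c^2 - 12*c + 32)/(3*c + 4)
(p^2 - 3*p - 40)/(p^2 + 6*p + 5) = (p - 8)/(p + 1)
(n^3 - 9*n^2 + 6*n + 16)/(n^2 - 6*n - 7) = (n^2 - 10*n + 16)/(n - 7)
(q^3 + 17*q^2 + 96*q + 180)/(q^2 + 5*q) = q + 12 + 36/q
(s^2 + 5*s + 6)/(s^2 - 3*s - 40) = (s^2 + 5*s + 6)/(s^2 - 3*s - 40)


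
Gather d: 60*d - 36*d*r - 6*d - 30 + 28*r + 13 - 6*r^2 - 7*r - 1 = d*(54 - 36*r) - 6*r^2 + 21*r - 18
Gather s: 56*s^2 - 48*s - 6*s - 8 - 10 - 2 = 56*s^2 - 54*s - 20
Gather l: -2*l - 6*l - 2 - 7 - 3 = -8*l - 12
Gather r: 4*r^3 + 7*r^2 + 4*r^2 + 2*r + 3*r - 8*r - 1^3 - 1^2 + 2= 4*r^3 + 11*r^2 - 3*r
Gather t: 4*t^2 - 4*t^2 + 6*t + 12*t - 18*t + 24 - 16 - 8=0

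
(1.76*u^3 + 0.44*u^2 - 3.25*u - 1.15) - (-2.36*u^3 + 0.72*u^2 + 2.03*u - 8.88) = 4.12*u^3 - 0.28*u^2 - 5.28*u + 7.73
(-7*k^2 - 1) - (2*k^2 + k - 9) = -9*k^2 - k + 8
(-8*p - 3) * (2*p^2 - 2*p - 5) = -16*p^3 + 10*p^2 + 46*p + 15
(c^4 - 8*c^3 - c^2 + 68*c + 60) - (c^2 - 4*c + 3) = c^4 - 8*c^3 - 2*c^2 + 72*c + 57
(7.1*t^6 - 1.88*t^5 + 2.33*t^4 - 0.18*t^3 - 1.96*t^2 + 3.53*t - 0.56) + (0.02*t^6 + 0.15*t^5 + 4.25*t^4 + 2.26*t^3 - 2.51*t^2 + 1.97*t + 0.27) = 7.12*t^6 - 1.73*t^5 + 6.58*t^4 + 2.08*t^3 - 4.47*t^2 + 5.5*t - 0.29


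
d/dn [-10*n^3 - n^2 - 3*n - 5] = -30*n^2 - 2*n - 3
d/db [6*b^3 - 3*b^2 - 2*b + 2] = 18*b^2 - 6*b - 2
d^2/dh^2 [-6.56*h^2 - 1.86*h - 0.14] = -13.1200000000000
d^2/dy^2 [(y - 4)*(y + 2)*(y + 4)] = 6*y + 4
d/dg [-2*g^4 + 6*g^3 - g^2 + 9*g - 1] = -8*g^3 + 18*g^2 - 2*g + 9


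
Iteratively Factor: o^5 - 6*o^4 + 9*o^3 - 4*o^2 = (o - 4)*(o^4 - 2*o^3 + o^2) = (o - 4)*(o - 1)*(o^3 - o^2) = (o - 4)*(o - 1)^2*(o^2) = o*(o - 4)*(o - 1)^2*(o)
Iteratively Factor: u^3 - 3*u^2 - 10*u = (u - 5)*(u^2 + 2*u) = (u - 5)*(u + 2)*(u)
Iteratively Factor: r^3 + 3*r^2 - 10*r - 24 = (r + 4)*(r^2 - r - 6) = (r + 2)*(r + 4)*(r - 3)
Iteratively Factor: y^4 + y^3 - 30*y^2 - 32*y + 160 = (y + 4)*(y^3 - 3*y^2 - 18*y + 40) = (y - 5)*(y + 4)*(y^2 + 2*y - 8) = (y - 5)*(y - 2)*(y + 4)*(y + 4)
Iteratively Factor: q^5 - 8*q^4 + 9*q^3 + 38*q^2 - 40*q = (q - 5)*(q^4 - 3*q^3 - 6*q^2 + 8*q) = (q - 5)*(q - 1)*(q^3 - 2*q^2 - 8*q) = q*(q - 5)*(q - 1)*(q^2 - 2*q - 8) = q*(q - 5)*(q - 1)*(q + 2)*(q - 4)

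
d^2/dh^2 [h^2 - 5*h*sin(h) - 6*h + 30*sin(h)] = 5*h*sin(h) - 30*sin(h) - 10*cos(h) + 2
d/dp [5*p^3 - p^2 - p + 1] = 15*p^2 - 2*p - 1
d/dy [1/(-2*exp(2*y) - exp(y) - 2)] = (4*exp(y) + 1)*exp(y)/(2*exp(2*y) + exp(y) + 2)^2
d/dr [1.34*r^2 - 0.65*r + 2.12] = 2.68*r - 0.65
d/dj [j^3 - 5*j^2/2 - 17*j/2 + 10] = 3*j^2 - 5*j - 17/2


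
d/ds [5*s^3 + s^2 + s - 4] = 15*s^2 + 2*s + 1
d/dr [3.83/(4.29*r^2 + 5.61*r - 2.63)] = (-32.8614*r - 21.4863)/(4.29*r^2 + 5.61*r - 2.63)^2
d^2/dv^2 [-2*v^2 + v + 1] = -4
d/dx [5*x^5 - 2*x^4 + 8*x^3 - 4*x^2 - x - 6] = 25*x^4 - 8*x^3 + 24*x^2 - 8*x - 1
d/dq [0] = 0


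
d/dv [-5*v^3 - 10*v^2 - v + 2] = -15*v^2 - 20*v - 1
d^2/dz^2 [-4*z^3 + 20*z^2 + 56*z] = 40 - 24*z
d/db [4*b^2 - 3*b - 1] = 8*b - 3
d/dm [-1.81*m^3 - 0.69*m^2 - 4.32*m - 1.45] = -5.43*m^2 - 1.38*m - 4.32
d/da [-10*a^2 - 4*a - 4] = -20*a - 4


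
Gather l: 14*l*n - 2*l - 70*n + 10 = l*(14*n - 2) - 70*n + 10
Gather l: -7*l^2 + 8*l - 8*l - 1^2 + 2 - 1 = -7*l^2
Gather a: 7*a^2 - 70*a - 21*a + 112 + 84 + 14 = 7*a^2 - 91*a + 210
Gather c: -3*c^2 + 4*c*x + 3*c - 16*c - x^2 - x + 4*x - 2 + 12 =-3*c^2 + c*(4*x - 13) - x^2 + 3*x + 10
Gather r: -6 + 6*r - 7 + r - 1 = 7*r - 14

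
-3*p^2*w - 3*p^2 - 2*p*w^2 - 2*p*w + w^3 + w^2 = (-3*p + w)*(p + w)*(w + 1)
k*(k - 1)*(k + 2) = k^3 + k^2 - 2*k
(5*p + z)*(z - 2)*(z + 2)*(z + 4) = 5*p*z^3 + 20*p*z^2 - 20*p*z - 80*p + z^4 + 4*z^3 - 4*z^2 - 16*z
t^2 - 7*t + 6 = (t - 6)*(t - 1)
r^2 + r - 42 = (r - 6)*(r + 7)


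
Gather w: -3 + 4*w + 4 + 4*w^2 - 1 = 4*w^2 + 4*w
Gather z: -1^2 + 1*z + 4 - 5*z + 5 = 8 - 4*z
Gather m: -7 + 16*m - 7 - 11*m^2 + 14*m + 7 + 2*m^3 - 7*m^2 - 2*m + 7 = 2*m^3 - 18*m^2 + 28*m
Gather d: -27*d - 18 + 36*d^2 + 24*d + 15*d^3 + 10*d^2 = 15*d^3 + 46*d^2 - 3*d - 18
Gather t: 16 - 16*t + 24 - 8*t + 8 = 48 - 24*t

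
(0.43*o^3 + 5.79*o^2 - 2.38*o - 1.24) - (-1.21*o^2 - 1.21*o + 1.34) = 0.43*o^3 + 7.0*o^2 - 1.17*o - 2.58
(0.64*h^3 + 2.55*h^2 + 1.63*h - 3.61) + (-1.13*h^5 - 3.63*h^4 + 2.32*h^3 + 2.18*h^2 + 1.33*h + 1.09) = -1.13*h^5 - 3.63*h^4 + 2.96*h^3 + 4.73*h^2 + 2.96*h - 2.52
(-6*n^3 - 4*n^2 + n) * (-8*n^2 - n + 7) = 48*n^5 + 38*n^4 - 46*n^3 - 29*n^2 + 7*n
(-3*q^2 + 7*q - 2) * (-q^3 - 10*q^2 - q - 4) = 3*q^5 + 23*q^4 - 65*q^3 + 25*q^2 - 26*q + 8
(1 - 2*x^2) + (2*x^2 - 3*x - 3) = -3*x - 2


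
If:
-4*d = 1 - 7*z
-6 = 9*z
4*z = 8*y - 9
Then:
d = -17/12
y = 19/24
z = -2/3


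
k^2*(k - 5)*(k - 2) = k^4 - 7*k^3 + 10*k^2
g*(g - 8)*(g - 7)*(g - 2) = g^4 - 17*g^3 + 86*g^2 - 112*g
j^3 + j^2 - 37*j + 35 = (j - 5)*(j - 1)*(j + 7)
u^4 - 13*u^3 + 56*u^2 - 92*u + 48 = (u - 6)*(u - 4)*(u - 2)*(u - 1)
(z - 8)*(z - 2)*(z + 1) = z^3 - 9*z^2 + 6*z + 16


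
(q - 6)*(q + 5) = q^2 - q - 30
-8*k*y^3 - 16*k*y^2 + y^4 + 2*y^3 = y^2*(-8*k + y)*(y + 2)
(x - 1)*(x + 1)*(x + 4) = x^3 + 4*x^2 - x - 4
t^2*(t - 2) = t^3 - 2*t^2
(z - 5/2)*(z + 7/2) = z^2 + z - 35/4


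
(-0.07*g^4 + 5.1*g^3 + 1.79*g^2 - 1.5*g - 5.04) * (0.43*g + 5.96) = -0.0301*g^5 + 1.7758*g^4 + 31.1657*g^3 + 10.0234*g^2 - 11.1072*g - 30.0384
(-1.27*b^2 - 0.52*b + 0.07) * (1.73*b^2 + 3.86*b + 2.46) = -2.1971*b^4 - 5.8018*b^3 - 5.0103*b^2 - 1.009*b + 0.1722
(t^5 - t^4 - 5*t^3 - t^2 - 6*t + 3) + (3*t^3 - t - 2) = t^5 - t^4 - 2*t^3 - t^2 - 7*t + 1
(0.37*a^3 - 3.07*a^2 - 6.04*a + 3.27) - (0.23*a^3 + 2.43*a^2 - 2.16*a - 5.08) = 0.14*a^3 - 5.5*a^2 - 3.88*a + 8.35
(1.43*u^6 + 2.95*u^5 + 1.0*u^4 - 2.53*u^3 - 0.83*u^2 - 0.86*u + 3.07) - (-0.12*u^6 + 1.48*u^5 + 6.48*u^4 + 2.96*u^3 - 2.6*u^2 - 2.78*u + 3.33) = 1.55*u^6 + 1.47*u^5 - 5.48*u^4 - 5.49*u^3 + 1.77*u^2 + 1.92*u - 0.26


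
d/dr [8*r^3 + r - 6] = 24*r^2 + 1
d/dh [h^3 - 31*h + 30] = 3*h^2 - 31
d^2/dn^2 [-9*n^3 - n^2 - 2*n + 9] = -54*n - 2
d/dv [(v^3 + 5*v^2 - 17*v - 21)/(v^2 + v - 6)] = (v^4 + 2*v^3 + 4*v^2 - 18*v + 123)/(v^4 + 2*v^3 - 11*v^2 - 12*v + 36)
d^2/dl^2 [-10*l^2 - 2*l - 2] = -20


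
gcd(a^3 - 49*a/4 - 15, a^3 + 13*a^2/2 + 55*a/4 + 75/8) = a^2 + 4*a + 15/4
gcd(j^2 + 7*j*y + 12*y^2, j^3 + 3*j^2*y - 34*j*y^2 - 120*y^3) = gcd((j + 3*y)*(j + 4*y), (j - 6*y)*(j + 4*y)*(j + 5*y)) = j + 4*y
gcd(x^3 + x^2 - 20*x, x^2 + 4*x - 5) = x + 5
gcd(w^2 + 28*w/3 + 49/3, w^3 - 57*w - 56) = w + 7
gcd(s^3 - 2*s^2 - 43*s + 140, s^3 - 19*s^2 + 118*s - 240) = s - 5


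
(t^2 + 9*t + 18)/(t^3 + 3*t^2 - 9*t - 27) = (t + 6)/(t^2 - 9)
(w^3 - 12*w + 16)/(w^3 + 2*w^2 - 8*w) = (w - 2)/w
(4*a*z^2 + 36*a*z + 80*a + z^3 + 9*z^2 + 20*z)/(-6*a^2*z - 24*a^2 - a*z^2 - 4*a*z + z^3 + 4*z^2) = (4*a*z + 20*a + z^2 + 5*z)/(-6*a^2 - a*z + z^2)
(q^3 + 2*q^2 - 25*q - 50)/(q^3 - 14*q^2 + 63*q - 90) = (q^2 + 7*q + 10)/(q^2 - 9*q + 18)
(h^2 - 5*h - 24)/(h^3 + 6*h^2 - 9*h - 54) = (h - 8)/(h^2 + 3*h - 18)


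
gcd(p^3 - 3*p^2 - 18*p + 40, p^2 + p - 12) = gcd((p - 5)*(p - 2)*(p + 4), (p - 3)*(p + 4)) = p + 4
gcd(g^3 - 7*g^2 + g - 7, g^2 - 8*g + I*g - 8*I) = g + I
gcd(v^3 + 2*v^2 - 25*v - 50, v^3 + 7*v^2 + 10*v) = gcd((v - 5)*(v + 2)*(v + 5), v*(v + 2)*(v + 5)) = v^2 + 7*v + 10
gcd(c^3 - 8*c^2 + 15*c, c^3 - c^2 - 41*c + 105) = c^2 - 8*c + 15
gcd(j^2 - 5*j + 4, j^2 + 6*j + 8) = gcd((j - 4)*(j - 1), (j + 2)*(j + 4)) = 1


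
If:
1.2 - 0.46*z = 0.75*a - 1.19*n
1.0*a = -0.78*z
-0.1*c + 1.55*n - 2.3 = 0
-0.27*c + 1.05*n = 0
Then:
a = 22.20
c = 7.70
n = 1.98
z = -28.46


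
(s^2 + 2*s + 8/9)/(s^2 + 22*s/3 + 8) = (s + 2/3)/(s + 6)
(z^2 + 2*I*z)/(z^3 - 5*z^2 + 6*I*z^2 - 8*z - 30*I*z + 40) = z/(z^2 + z*(-5 + 4*I) - 20*I)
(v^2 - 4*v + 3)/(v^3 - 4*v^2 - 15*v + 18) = (v - 3)/(v^2 - 3*v - 18)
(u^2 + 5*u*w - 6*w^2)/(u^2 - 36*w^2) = (u - w)/(u - 6*w)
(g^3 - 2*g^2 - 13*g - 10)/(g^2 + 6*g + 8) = (g^2 - 4*g - 5)/(g + 4)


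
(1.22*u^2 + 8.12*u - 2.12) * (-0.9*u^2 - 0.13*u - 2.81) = -1.098*u^4 - 7.4666*u^3 - 2.5758*u^2 - 22.5416*u + 5.9572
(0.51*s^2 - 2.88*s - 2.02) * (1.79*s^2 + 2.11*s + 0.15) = 0.9129*s^4 - 4.0791*s^3 - 9.6161*s^2 - 4.6942*s - 0.303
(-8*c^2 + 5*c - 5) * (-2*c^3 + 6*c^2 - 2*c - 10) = 16*c^5 - 58*c^4 + 56*c^3 + 40*c^2 - 40*c + 50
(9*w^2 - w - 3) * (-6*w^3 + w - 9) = -54*w^5 + 6*w^4 + 27*w^3 - 82*w^2 + 6*w + 27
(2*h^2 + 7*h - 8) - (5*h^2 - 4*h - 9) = -3*h^2 + 11*h + 1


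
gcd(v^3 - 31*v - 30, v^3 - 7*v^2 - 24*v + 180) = v^2 - v - 30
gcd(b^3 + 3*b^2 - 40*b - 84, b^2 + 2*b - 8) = 1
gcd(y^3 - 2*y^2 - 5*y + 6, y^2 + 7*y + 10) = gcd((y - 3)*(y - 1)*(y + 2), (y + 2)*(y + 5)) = y + 2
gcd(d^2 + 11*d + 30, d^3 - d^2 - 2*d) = 1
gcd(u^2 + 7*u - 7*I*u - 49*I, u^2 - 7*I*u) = u - 7*I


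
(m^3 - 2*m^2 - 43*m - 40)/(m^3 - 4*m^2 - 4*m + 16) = (m^3 - 2*m^2 - 43*m - 40)/(m^3 - 4*m^2 - 4*m + 16)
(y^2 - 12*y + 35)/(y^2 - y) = (y^2 - 12*y + 35)/(y*(y - 1))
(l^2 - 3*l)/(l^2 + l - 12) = l/(l + 4)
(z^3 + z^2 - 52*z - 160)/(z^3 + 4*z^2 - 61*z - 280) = (z + 4)/(z + 7)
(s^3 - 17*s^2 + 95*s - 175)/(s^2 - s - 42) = (s^2 - 10*s + 25)/(s + 6)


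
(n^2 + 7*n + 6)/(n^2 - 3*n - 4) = (n + 6)/(n - 4)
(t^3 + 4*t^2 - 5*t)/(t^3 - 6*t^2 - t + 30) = t*(t^2 + 4*t - 5)/(t^3 - 6*t^2 - t + 30)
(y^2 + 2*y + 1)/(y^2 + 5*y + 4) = (y + 1)/(y + 4)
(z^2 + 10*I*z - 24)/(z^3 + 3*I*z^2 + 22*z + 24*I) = (z + 4*I)/(z^2 - 3*I*z + 4)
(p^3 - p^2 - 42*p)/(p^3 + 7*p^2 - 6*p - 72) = p*(p - 7)/(p^2 + p - 12)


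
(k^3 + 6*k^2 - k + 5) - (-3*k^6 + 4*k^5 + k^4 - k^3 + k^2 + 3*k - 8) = 3*k^6 - 4*k^5 - k^4 + 2*k^3 + 5*k^2 - 4*k + 13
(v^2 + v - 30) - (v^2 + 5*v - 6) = -4*v - 24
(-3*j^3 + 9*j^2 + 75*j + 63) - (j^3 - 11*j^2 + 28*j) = -4*j^3 + 20*j^2 + 47*j + 63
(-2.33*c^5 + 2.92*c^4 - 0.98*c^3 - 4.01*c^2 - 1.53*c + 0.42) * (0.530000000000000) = -1.2349*c^5 + 1.5476*c^4 - 0.5194*c^3 - 2.1253*c^2 - 0.8109*c + 0.2226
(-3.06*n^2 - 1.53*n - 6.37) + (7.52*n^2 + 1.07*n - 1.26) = 4.46*n^2 - 0.46*n - 7.63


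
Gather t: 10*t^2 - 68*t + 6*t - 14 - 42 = 10*t^2 - 62*t - 56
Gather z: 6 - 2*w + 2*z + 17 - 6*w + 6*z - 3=-8*w + 8*z + 20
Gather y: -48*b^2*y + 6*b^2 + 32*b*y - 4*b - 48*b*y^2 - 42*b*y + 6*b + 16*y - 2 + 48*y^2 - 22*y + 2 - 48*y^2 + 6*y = 6*b^2 - 48*b*y^2 + 2*b + y*(-48*b^2 - 10*b)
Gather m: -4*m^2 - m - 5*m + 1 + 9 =-4*m^2 - 6*m + 10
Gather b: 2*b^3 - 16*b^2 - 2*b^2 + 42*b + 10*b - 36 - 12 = 2*b^3 - 18*b^2 + 52*b - 48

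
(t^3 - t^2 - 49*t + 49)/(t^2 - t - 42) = (t^2 + 6*t - 7)/(t + 6)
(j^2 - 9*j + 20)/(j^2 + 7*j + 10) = (j^2 - 9*j + 20)/(j^2 + 7*j + 10)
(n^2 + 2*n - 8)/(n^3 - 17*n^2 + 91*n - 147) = (n^2 + 2*n - 8)/(n^3 - 17*n^2 + 91*n - 147)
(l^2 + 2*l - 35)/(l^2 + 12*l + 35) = (l - 5)/(l + 5)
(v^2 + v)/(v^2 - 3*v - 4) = v/(v - 4)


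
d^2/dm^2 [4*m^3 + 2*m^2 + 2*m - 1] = 24*m + 4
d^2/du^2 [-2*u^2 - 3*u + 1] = -4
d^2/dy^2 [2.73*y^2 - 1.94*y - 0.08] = 5.46000000000000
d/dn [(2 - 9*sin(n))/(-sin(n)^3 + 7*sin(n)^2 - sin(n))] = (-18*sin(n)^3 + 69*sin(n)^2 - 28*sin(n) + 2)*cos(n)/((sin(n)^2 - 7*sin(n) + 1)^2*sin(n)^2)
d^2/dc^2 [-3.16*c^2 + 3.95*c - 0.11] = -6.32000000000000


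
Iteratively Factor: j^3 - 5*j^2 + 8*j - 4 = (j - 2)*(j^2 - 3*j + 2) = (j - 2)^2*(j - 1)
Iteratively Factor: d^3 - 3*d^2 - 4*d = (d + 1)*(d^2 - 4*d) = d*(d + 1)*(d - 4)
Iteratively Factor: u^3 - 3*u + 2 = (u - 1)*(u^2 + u - 2) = (u - 1)*(u + 2)*(u - 1)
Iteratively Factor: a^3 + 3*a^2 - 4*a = (a - 1)*(a^2 + 4*a) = a*(a - 1)*(a + 4)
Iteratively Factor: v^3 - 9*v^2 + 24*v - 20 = (v - 2)*(v^2 - 7*v + 10) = (v - 2)^2*(v - 5)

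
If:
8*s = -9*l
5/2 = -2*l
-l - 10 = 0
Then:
No Solution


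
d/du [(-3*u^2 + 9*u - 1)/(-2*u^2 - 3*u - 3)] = (27*u^2 + 14*u - 30)/(4*u^4 + 12*u^3 + 21*u^2 + 18*u + 9)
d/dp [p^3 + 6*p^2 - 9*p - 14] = 3*p^2 + 12*p - 9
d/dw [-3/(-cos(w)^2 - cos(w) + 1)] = 3*(2*cos(w) + 1)*sin(w)/(-sin(w)^2 + cos(w))^2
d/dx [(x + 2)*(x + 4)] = 2*x + 6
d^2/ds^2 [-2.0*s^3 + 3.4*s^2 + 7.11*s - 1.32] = 6.8 - 12.0*s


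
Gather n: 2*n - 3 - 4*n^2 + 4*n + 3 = -4*n^2 + 6*n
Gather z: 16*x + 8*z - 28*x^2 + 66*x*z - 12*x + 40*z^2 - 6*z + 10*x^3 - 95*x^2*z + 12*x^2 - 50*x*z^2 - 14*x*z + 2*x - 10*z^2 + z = 10*x^3 - 16*x^2 + 6*x + z^2*(30 - 50*x) + z*(-95*x^2 + 52*x + 3)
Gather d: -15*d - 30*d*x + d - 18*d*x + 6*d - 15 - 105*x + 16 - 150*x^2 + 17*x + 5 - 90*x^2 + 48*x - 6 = d*(-48*x - 8) - 240*x^2 - 40*x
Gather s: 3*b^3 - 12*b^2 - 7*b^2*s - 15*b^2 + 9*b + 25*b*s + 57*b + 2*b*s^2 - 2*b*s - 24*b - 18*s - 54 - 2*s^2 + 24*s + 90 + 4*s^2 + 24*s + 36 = 3*b^3 - 27*b^2 + 42*b + s^2*(2*b + 2) + s*(-7*b^2 + 23*b + 30) + 72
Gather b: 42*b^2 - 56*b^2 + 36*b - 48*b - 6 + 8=-14*b^2 - 12*b + 2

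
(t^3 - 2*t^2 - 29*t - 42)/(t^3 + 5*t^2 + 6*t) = (t - 7)/t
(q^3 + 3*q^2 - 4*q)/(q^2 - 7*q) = (q^2 + 3*q - 4)/(q - 7)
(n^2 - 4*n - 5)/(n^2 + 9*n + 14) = (n^2 - 4*n - 5)/(n^2 + 9*n + 14)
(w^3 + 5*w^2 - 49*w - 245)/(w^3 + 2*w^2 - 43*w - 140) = (w + 7)/(w + 4)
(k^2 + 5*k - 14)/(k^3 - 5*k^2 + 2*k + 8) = (k + 7)/(k^2 - 3*k - 4)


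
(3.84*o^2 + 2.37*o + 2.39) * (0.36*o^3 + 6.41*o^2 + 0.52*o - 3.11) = 1.3824*o^5 + 25.4676*o^4 + 18.0489*o^3 + 4.6099*o^2 - 6.1279*o - 7.4329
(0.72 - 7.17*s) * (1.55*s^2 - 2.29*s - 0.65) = -11.1135*s^3 + 17.5353*s^2 + 3.0117*s - 0.468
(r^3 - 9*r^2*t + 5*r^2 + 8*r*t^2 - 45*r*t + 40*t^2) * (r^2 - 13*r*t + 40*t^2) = r^5 - 22*r^4*t + 5*r^4 + 165*r^3*t^2 - 110*r^3*t - 464*r^2*t^3 + 825*r^2*t^2 + 320*r*t^4 - 2320*r*t^3 + 1600*t^4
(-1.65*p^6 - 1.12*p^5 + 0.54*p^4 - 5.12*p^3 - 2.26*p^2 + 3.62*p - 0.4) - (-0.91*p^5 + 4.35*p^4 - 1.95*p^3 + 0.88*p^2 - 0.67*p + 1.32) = -1.65*p^6 - 0.21*p^5 - 3.81*p^4 - 3.17*p^3 - 3.14*p^2 + 4.29*p - 1.72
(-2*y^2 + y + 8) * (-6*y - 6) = 12*y^3 + 6*y^2 - 54*y - 48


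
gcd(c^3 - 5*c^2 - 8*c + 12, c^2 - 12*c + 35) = 1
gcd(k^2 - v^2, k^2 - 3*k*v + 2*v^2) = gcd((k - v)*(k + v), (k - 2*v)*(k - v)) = -k + v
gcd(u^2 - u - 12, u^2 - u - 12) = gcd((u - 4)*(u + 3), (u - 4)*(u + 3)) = u^2 - u - 12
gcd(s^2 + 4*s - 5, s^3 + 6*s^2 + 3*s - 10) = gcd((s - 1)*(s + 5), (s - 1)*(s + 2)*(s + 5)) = s^2 + 4*s - 5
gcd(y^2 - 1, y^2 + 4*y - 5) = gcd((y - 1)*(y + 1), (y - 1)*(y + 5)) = y - 1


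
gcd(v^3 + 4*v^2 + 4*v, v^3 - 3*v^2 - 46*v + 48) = 1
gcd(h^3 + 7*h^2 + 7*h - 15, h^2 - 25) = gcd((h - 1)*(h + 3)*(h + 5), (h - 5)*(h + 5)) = h + 5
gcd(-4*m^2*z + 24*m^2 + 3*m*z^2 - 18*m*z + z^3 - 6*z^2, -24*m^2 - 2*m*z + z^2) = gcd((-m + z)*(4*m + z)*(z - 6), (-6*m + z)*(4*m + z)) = 4*m + z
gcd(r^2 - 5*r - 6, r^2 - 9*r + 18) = r - 6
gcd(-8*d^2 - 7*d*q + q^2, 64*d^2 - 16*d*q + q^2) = -8*d + q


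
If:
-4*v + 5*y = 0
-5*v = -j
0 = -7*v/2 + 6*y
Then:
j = 0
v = 0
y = 0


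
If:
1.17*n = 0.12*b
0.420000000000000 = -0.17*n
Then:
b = -24.09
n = -2.47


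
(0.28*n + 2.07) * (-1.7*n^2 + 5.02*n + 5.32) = -0.476*n^3 - 2.1134*n^2 + 11.881*n + 11.0124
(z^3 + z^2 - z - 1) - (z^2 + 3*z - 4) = z^3 - 4*z + 3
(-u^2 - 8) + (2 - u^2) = -2*u^2 - 6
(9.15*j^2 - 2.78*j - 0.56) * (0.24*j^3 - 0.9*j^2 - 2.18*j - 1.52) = 2.196*j^5 - 8.9022*j^4 - 17.5794*j^3 - 7.3436*j^2 + 5.4464*j + 0.8512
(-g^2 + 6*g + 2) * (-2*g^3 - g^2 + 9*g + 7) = 2*g^5 - 11*g^4 - 19*g^3 + 45*g^2 + 60*g + 14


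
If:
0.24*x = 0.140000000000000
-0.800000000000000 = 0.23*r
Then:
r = -3.48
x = 0.58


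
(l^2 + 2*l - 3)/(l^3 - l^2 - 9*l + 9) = 1/(l - 3)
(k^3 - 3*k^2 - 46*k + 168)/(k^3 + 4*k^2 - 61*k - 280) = (k^2 - 10*k + 24)/(k^2 - 3*k - 40)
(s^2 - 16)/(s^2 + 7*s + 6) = (s^2 - 16)/(s^2 + 7*s + 6)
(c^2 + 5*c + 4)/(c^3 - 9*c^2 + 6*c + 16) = (c + 4)/(c^2 - 10*c + 16)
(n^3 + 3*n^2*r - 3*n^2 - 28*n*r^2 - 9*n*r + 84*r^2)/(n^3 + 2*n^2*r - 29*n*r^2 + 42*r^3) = (n^2 - 4*n*r - 3*n + 12*r)/(n^2 - 5*n*r + 6*r^2)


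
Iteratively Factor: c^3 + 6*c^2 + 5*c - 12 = (c - 1)*(c^2 + 7*c + 12) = (c - 1)*(c + 3)*(c + 4)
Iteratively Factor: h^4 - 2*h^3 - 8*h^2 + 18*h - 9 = (h + 3)*(h^3 - 5*h^2 + 7*h - 3) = (h - 3)*(h + 3)*(h^2 - 2*h + 1) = (h - 3)*(h - 1)*(h + 3)*(h - 1)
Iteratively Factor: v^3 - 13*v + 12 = (v - 1)*(v^2 + v - 12) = (v - 3)*(v - 1)*(v + 4)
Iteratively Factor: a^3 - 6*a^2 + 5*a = (a - 5)*(a^2 - a) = (a - 5)*(a - 1)*(a)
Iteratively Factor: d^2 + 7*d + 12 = (d + 4)*(d + 3)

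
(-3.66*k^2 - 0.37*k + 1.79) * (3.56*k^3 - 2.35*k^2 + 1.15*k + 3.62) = -13.0296*k^5 + 7.2838*k^4 + 3.0329*k^3 - 17.8812*k^2 + 0.7191*k + 6.4798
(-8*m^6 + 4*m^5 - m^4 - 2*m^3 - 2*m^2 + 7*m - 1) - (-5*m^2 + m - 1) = -8*m^6 + 4*m^5 - m^4 - 2*m^3 + 3*m^2 + 6*m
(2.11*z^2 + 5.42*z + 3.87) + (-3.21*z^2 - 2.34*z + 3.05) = -1.1*z^2 + 3.08*z + 6.92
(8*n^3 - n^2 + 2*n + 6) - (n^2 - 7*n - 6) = 8*n^3 - 2*n^2 + 9*n + 12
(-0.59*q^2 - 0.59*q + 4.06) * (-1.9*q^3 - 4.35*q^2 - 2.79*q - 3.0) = 1.121*q^5 + 3.6875*q^4 - 3.5014*q^3 - 14.2449*q^2 - 9.5574*q - 12.18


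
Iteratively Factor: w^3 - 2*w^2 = (w)*(w^2 - 2*w) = w*(w - 2)*(w)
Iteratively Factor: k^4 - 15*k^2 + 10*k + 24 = (k + 1)*(k^3 - k^2 - 14*k + 24) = (k - 3)*(k + 1)*(k^2 + 2*k - 8) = (k - 3)*(k + 1)*(k + 4)*(k - 2)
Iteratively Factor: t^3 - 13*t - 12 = (t - 4)*(t^2 + 4*t + 3) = (t - 4)*(t + 1)*(t + 3)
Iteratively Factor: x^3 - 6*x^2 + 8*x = (x - 4)*(x^2 - 2*x) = (x - 4)*(x - 2)*(x)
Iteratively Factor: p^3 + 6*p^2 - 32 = (p - 2)*(p^2 + 8*p + 16) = (p - 2)*(p + 4)*(p + 4)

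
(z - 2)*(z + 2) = z^2 - 4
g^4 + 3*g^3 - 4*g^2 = g^2*(g - 1)*(g + 4)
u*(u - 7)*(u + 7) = u^3 - 49*u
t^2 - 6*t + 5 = (t - 5)*(t - 1)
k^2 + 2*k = k*(k + 2)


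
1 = 1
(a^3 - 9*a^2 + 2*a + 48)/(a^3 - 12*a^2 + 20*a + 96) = (a - 3)/(a - 6)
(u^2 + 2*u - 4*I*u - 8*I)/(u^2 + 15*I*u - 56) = (u^2 + u*(2 - 4*I) - 8*I)/(u^2 + 15*I*u - 56)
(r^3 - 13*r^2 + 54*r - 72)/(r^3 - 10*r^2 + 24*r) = (r - 3)/r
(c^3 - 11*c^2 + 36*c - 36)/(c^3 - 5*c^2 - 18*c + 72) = (c - 2)/(c + 4)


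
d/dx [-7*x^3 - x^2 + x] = -21*x^2 - 2*x + 1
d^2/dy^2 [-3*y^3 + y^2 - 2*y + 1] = 2 - 18*y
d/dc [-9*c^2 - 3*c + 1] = -18*c - 3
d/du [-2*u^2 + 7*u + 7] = 7 - 4*u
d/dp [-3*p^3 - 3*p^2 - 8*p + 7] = -9*p^2 - 6*p - 8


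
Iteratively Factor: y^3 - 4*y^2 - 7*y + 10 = (y - 5)*(y^2 + y - 2) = (y - 5)*(y + 2)*(y - 1)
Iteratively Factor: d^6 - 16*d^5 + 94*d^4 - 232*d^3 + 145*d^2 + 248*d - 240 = (d - 4)*(d^5 - 12*d^4 + 46*d^3 - 48*d^2 - 47*d + 60) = (d - 4)*(d - 1)*(d^4 - 11*d^3 + 35*d^2 - 13*d - 60) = (d - 4)*(d - 1)*(d + 1)*(d^3 - 12*d^2 + 47*d - 60) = (d - 5)*(d - 4)*(d - 1)*(d + 1)*(d^2 - 7*d + 12) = (d - 5)*(d - 4)^2*(d - 1)*(d + 1)*(d - 3)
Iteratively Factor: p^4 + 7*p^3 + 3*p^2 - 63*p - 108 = (p + 3)*(p^3 + 4*p^2 - 9*p - 36) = (p + 3)*(p + 4)*(p^2 - 9) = (p - 3)*(p + 3)*(p + 4)*(p + 3)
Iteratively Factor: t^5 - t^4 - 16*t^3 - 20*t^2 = (t)*(t^4 - t^3 - 16*t^2 - 20*t) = t*(t - 5)*(t^3 + 4*t^2 + 4*t) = t*(t - 5)*(t + 2)*(t^2 + 2*t) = t*(t - 5)*(t + 2)^2*(t)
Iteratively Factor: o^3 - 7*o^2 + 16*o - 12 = (o - 2)*(o^2 - 5*o + 6) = (o - 3)*(o - 2)*(o - 2)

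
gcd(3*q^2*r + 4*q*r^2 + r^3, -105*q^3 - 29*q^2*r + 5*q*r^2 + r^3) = 3*q + r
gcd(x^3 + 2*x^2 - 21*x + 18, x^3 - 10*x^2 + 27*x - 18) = x^2 - 4*x + 3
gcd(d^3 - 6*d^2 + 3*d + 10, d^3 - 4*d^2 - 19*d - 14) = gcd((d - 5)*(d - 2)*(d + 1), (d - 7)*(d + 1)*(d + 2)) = d + 1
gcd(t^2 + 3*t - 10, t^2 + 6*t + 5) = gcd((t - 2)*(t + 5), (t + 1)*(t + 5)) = t + 5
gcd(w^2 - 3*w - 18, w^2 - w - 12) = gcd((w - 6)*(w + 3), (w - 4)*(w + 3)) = w + 3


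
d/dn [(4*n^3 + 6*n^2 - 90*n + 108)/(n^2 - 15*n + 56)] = 4*(n^4 - 30*n^3 + 168*n^2 + 114*n - 855)/(n^4 - 30*n^3 + 337*n^2 - 1680*n + 3136)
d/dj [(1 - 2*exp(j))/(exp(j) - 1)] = 1/(4*sinh(j/2)^2)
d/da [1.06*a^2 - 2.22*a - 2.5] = 2.12*a - 2.22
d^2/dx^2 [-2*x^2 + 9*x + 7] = -4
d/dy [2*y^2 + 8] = 4*y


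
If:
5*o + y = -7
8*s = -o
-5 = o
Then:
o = -5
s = 5/8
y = 18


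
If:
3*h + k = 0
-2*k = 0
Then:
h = 0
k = 0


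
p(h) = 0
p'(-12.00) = 0.00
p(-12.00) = 0.00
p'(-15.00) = 0.00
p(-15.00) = 0.00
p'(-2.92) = 0.00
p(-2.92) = 0.00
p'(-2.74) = 0.00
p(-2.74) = 0.00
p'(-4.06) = 0.00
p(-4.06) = 0.00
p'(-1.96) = 0.00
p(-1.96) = 0.00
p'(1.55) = 0.00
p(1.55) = 0.00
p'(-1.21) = 0.00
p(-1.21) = 0.00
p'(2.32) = 0.00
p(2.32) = 0.00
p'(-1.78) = 0.00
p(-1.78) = 0.00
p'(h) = 0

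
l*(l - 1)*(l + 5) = l^3 + 4*l^2 - 5*l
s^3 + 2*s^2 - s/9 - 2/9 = (s - 1/3)*(s + 1/3)*(s + 2)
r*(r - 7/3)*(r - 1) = r^3 - 10*r^2/3 + 7*r/3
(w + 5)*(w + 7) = w^2 + 12*w + 35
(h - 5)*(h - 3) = h^2 - 8*h + 15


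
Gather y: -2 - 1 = -3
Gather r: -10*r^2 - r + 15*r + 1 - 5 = -10*r^2 + 14*r - 4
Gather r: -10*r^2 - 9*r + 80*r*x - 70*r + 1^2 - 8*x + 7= -10*r^2 + r*(80*x - 79) - 8*x + 8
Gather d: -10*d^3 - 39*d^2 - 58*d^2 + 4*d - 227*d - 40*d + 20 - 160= -10*d^3 - 97*d^2 - 263*d - 140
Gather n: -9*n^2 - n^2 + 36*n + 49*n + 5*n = -10*n^2 + 90*n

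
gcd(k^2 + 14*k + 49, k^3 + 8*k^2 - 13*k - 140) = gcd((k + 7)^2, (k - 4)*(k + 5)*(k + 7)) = k + 7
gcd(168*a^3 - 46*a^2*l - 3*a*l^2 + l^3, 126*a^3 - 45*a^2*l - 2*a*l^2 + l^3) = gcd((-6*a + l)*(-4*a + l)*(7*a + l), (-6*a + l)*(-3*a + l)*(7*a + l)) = 42*a^2 - a*l - l^2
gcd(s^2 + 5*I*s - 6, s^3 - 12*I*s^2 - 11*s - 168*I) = s + 3*I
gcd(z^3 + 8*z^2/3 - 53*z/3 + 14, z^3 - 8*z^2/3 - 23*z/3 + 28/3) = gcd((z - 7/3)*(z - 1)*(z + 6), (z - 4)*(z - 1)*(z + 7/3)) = z - 1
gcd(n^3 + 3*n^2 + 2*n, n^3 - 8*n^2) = n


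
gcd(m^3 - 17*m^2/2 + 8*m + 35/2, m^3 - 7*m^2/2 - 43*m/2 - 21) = m - 7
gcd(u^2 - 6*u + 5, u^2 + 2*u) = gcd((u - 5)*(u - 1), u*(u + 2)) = 1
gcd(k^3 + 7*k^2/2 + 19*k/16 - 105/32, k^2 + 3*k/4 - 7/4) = k + 7/4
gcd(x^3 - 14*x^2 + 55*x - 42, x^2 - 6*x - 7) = x - 7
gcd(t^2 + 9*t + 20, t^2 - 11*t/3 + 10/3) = 1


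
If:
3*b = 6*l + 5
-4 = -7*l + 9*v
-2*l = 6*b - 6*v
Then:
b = -22/21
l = -19/14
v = -3/2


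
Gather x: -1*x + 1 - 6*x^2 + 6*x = -6*x^2 + 5*x + 1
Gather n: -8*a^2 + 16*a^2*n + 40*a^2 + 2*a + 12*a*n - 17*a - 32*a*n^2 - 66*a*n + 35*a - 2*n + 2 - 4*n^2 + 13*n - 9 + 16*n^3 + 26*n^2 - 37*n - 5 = 32*a^2 + 20*a + 16*n^3 + n^2*(22 - 32*a) + n*(16*a^2 - 54*a - 26) - 12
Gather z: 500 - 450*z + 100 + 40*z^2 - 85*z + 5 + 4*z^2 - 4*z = 44*z^2 - 539*z + 605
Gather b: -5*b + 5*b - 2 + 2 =0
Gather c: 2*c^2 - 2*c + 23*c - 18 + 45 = 2*c^2 + 21*c + 27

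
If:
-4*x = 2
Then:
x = -1/2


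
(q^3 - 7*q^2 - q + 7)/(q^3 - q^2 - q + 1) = (q - 7)/(q - 1)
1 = 1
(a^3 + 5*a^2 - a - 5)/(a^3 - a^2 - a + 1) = (a + 5)/(a - 1)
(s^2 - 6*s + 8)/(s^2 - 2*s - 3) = (-s^2 + 6*s - 8)/(-s^2 + 2*s + 3)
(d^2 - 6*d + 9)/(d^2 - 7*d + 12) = (d - 3)/(d - 4)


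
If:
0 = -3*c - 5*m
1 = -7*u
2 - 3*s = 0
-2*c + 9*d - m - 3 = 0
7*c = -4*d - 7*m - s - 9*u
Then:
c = -225/1078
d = 139/462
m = 135/1078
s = 2/3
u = -1/7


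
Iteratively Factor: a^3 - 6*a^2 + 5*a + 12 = (a - 3)*(a^2 - 3*a - 4) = (a - 3)*(a + 1)*(a - 4)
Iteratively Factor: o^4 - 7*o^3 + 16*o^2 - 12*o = (o - 2)*(o^3 - 5*o^2 + 6*o) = (o - 2)^2*(o^2 - 3*o) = (o - 3)*(o - 2)^2*(o)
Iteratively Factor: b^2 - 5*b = (b - 5)*(b)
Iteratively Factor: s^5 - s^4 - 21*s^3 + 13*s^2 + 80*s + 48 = (s - 4)*(s^4 + 3*s^3 - 9*s^2 - 23*s - 12) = (s - 4)*(s - 3)*(s^3 + 6*s^2 + 9*s + 4) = (s - 4)*(s - 3)*(s + 4)*(s^2 + 2*s + 1) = (s - 4)*(s - 3)*(s + 1)*(s + 4)*(s + 1)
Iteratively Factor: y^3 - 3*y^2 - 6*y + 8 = (y - 1)*(y^2 - 2*y - 8) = (y - 1)*(y + 2)*(y - 4)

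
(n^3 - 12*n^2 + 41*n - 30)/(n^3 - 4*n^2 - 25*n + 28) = (n^2 - 11*n + 30)/(n^2 - 3*n - 28)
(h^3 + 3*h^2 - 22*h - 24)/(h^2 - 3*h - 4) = h + 6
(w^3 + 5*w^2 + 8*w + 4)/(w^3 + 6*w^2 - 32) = (w^3 + 5*w^2 + 8*w + 4)/(w^3 + 6*w^2 - 32)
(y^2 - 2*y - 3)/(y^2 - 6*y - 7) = (y - 3)/(y - 7)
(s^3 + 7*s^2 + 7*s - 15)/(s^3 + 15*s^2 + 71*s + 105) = (s - 1)/(s + 7)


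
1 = 1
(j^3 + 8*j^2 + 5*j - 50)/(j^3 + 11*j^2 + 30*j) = (j^2 + 3*j - 10)/(j*(j + 6))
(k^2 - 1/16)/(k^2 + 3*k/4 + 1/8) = (4*k - 1)/(2*(2*k + 1))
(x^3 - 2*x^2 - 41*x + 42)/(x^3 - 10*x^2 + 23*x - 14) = (x + 6)/(x - 2)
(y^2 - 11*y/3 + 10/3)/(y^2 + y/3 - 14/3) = (3*y - 5)/(3*y + 7)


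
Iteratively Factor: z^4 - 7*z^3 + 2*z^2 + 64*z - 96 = (z - 2)*(z^3 - 5*z^2 - 8*z + 48) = (z - 2)*(z + 3)*(z^2 - 8*z + 16) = (z - 4)*(z - 2)*(z + 3)*(z - 4)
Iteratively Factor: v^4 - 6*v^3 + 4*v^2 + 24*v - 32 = (v - 2)*(v^3 - 4*v^2 - 4*v + 16) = (v - 2)*(v + 2)*(v^2 - 6*v + 8) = (v - 4)*(v - 2)*(v + 2)*(v - 2)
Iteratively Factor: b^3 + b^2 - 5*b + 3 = (b + 3)*(b^2 - 2*b + 1) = (b - 1)*(b + 3)*(b - 1)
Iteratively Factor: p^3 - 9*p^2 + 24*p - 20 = (p - 5)*(p^2 - 4*p + 4) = (p - 5)*(p - 2)*(p - 2)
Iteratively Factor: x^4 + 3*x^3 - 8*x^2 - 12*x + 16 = (x + 2)*(x^3 + x^2 - 10*x + 8) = (x - 2)*(x + 2)*(x^2 + 3*x - 4) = (x - 2)*(x + 2)*(x + 4)*(x - 1)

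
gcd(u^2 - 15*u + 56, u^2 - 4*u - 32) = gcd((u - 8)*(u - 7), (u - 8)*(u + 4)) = u - 8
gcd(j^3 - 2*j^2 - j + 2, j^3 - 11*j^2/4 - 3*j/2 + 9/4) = j + 1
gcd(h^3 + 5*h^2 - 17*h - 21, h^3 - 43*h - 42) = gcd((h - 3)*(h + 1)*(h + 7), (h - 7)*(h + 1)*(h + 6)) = h + 1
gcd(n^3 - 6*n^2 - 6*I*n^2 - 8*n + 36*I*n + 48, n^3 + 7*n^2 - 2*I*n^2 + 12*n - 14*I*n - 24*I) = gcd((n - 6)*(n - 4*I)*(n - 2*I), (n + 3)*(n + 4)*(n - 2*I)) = n - 2*I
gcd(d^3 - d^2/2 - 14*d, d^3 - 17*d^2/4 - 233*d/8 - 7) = d + 7/2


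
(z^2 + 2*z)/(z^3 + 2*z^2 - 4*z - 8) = z/(z^2 - 4)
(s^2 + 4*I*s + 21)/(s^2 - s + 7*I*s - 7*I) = (s - 3*I)/(s - 1)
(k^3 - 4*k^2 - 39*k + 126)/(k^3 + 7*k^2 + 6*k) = (k^2 - 10*k + 21)/(k*(k + 1))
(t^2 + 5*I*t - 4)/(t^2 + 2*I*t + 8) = (t + I)/(t - 2*I)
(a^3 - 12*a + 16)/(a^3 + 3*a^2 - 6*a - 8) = (a - 2)/(a + 1)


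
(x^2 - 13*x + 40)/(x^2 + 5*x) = (x^2 - 13*x + 40)/(x*(x + 5))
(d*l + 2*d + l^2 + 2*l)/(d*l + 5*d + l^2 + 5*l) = (l + 2)/(l + 5)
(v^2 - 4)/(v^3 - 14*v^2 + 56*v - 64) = (v + 2)/(v^2 - 12*v + 32)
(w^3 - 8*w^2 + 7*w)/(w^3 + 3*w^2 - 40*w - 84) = w*(w^2 - 8*w + 7)/(w^3 + 3*w^2 - 40*w - 84)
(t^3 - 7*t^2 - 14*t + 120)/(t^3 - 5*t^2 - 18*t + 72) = (t - 5)/(t - 3)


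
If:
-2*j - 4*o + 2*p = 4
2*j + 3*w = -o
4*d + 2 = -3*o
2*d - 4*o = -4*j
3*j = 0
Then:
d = -4/11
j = 0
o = -2/11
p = 18/11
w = 2/33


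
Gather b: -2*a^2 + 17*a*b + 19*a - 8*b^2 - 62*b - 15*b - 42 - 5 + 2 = -2*a^2 + 19*a - 8*b^2 + b*(17*a - 77) - 45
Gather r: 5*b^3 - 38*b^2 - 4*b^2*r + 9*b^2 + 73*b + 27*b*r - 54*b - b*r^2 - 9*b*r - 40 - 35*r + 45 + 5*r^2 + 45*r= 5*b^3 - 29*b^2 + 19*b + r^2*(5 - b) + r*(-4*b^2 + 18*b + 10) + 5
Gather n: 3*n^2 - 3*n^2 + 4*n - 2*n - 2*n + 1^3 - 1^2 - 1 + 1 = 0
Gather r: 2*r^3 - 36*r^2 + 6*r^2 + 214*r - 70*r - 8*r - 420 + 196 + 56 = 2*r^3 - 30*r^2 + 136*r - 168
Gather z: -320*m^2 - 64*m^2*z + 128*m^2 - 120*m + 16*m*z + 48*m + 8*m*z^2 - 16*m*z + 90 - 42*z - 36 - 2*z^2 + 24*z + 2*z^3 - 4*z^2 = -192*m^2 - 72*m + 2*z^3 + z^2*(8*m - 6) + z*(-64*m^2 - 18) + 54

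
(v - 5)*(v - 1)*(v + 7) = v^3 + v^2 - 37*v + 35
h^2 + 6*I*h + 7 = (h - I)*(h + 7*I)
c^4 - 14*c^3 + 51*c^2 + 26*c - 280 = (c - 7)*(c - 5)*(c - 4)*(c + 2)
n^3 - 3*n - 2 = (n - 2)*(n + 1)^2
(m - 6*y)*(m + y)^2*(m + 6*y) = m^4 + 2*m^3*y - 35*m^2*y^2 - 72*m*y^3 - 36*y^4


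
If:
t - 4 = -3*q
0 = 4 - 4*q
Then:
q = 1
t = 1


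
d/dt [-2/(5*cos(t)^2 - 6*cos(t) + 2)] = 4*(3 - 5*cos(t))*sin(t)/(5*cos(t)^2 - 6*cos(t) + 2)^2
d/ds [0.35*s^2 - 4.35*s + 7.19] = 0.7*s - 4.35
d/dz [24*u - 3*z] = -3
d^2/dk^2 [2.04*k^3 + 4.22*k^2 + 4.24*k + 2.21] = 12.24*k + 8.44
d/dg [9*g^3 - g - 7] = 27*g^2 - 1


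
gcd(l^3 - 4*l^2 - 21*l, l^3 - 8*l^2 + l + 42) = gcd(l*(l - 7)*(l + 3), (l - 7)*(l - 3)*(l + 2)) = l - 7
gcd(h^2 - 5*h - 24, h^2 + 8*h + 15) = h + 3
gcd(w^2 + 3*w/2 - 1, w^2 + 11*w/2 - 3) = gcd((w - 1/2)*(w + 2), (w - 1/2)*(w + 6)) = w - 1/2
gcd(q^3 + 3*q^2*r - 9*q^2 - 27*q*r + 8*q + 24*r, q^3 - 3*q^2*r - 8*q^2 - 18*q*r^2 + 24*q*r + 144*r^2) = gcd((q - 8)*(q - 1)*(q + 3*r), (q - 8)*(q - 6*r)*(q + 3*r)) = q^2 + 3*q*r - 8*q - 24*r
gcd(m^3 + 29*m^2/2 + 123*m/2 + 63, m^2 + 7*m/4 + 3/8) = m + 3/2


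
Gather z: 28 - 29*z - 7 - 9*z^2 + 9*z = -9*z^2 - 20*z + 21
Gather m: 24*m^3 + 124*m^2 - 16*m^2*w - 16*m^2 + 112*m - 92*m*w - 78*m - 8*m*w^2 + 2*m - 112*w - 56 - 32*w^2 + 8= 24*m^3 + m^2*(108 - 16*w) + m*(-8*w^2 - 92*w + 36) - 32*w^2 - 112*w - 48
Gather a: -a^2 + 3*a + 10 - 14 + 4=-a^2 + 3*a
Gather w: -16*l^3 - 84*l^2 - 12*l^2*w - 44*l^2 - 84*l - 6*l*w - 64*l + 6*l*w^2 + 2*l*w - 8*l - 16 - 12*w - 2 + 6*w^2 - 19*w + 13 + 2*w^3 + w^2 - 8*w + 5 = -16*l^3 - 128*l^2 - 156*l + 2*w^3 + w^2*(6*l + 7) + w*(-12*l^2 - 4*l - 39)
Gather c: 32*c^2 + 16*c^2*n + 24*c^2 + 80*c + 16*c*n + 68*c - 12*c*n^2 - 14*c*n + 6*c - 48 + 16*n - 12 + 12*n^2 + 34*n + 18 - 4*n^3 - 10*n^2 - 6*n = c^2*(16*n + 56) + c*(-12*n^2 + 2*n + 154) - 4*n^3 + 2*n^2 + 44*n - 42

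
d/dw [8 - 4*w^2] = -8*w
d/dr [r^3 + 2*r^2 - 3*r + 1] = 3*r^2 + 4*r - 3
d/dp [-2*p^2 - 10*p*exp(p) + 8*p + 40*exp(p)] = -10*p*exp(p) - 4*p + 30*exp(p) + 8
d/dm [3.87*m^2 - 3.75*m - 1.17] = 7.74*m - 3.75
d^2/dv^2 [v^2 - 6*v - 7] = 2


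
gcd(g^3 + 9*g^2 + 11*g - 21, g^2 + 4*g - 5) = g - 1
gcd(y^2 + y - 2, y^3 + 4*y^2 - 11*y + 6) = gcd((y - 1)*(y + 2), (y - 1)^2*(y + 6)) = y - 1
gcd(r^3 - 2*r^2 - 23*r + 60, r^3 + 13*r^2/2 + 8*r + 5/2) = r + 5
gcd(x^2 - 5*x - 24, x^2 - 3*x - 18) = x + 3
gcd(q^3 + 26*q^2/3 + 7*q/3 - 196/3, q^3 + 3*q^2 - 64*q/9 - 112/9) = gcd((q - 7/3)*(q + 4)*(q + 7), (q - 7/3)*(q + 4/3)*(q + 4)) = q^2 + 5*q/3 - 28/3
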